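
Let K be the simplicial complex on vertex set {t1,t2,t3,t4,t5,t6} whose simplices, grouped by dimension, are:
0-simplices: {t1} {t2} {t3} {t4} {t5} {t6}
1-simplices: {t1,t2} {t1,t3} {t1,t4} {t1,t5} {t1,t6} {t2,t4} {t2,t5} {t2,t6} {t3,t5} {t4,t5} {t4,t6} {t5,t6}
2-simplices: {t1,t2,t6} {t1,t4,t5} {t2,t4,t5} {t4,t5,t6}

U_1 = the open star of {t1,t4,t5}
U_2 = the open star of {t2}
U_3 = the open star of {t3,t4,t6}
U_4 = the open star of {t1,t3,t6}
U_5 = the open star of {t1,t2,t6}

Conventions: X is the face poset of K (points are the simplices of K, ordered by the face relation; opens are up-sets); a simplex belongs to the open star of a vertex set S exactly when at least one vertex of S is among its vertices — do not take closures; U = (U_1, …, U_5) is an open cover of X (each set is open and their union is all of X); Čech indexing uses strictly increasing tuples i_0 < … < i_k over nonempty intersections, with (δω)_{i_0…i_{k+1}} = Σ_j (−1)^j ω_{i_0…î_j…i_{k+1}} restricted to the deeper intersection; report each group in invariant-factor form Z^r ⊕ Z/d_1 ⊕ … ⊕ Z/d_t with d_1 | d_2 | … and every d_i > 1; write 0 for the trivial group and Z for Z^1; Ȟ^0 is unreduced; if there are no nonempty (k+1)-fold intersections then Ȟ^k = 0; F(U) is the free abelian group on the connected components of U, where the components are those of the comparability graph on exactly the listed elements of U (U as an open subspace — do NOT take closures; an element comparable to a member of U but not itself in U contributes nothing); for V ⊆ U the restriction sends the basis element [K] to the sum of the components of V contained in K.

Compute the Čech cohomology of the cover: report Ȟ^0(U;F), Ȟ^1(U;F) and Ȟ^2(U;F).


nonempty overlaps:
  U1={{t1},{t4},{t5},{t1,t2},{t1,t3},{t1,t4},{t1,t5},{t1,t6},{t2,t4},{t2,t5},{t3,t5},{t4,t5},{t4,t6},{t5,t6},{t1,t2,t6},{t1,t4,t5},{t2,t4,t5},{t4,t5,t6}} U2={{t2},{t1,t2},{t2,t4},{t2,t5},{t2,t6},{t1,t2,t6},{t2,t4,t5}} U3={{t3},{t4},{t6},{t1,t3},{t1,t4},{t1,t6},{t2,t4},{t2,t6},{t3,t5},{t4,t5},{t4,t6},{t5,t6},{t1,t2,t6},{t1,t4,t5},{t2,t4,t5},{t4,t5,t6}} U4={{t1},{t3},{t6},{t1,t2},{t1,t3},{t1,t4},{t1,t5},{t1,t6},{t2,t6},{t3,t5},{t4,t6},{t5,t6},{t1,t2,t6},{t1,t4,t5},{t4,t5,t6}} U5={{t1},{t2},{t6},{t1,t2},{t1,t3},{t1,t4},{t1,t5},{t1,t6},{t2,t4},{t2,t5},{t2,t6},{t4,t6},{t5,t6},{t1,t2,t6},{t1,t4,t5},{t2,t4,t5},{t4,t5,t6}}
  U12={{t1,t2},{t2,t4},{t2,t5},{t1,t2,t6},{t2,t4,t5}} U13={{t4},{t1,t3},{t1,t4},{t1,t6},{t2,t4},{t3,t5},{t4,t5},{t4,t6},{t5,t6},{t1,t2,t6},{t1,t4,t5},{t2,t4,t5},{t4,t5,t6}} U14={{t1},{t1,t2},{t1,t3},{t1,t4},{t1,t5},{t1,t6},{t3,t5},{t4,t6},{t5,t6},{t1,t2,t6},{t1,t4,t5},{t4,t5,t6}} U15={{t1},{t1,t2},{t1,t3},{t1,t4},{t1,t5},{t1,t6},{t2,t4},{t2,t5},{t4,t6},{t5,t6},{t1,t2,t6},{t1,t4,t5},{t2,t4,t5},{t4,t5,t6}} U23={{t2,t4},{t2,t6},{t1,t2,t6},{t2,t4,t5}} U24={{t1,t2},{t2,t6},{t1,t2,t6}} U25={{t2},{t1,t2},{t2,t4},{t2,t5},{t2,t6},{t1,t2,t6},{t2,t4,t5}} U34={{t3},{t6},{t1,t3},{t1,t4},{t1,t6},{t2,t6},{t3,t5},{t4,t6},{t5,t6},{t1,t2,t6},{t1,t4,t5},{t4,t5,t6}} U35={{t6},{t1,t3},{t1,t4},{t1,t6},{t2,t4},{t2,t6},{t4,t6},{t5,t6},{t1,t2,t6},{t1,t4,t5},{t2,t4,t5},{t4,t5,t6}} U45={{t1},{t6},{t1,t2},{t1,t3},{t1,t4},{t1,t5},{t1,t6},{t2,t6},{t4,t6},{t5,t6},{t1,t2,t6},{t1,t4,t5},{t4,t5,t6}}
  U123={{t2,t4},{t1,t2,t6},{t2,t4,t5}} U124={{t1,t2},{t1,t2,t6}} U125={{t1,t2},{t2,t4},{t2,t5},{t1,t2,t6},{t2,t4,t5}} U134={{t1,t3},{t1,t4},{t1,t6},{t3,t5},{t4,t6},{t5,t6},{t1,t2,t6},{t1,t4,t5},{t4,t5,t6}} U135={{t1,t3},{t1,t4},{t1,t6},{t2,t4},{t4,t6},{t5,t6},{t1,t2,t6},{t1,t4,t5},{t2,t4,t5},{t4,t5,t6}} U145={{t1},{t1,t2},{t1,t3},{t1,t4},{t1,t5},{t1,t6},{t4,t6},{t5,t6},{t1,t2,t6},{t1,t4,t5},{t4,t5,t6}} U234={{t2,t6},{t1,t2,t6}} U235={{t2,t4},{t2,t6},{t1,t2,t6},{t2,t4,t5}} U245={{t1,t2},{t2,t6},{t1,t2,t6}} U345={{t6},{t1,t3},{t1,t4},{t1,t6},{t2,t6},{t4,t6},{t5,t6},{t1,t2,t6},{t1,t4,t5},{t4,t5,t6}}
  U1234={{t1,t2,t6}} U1235={{t2,t4},{t1,t2,t6},{t2,t4,t5}} U1245={{t1,t2},{t1,t2,t6}} U1345={{t1,t3},{t1,t4},{t1,t6},{t4,t6},{t5,t6},{t1,t2,t6},{t1,t4,t5},{t4,t5,t6}} U2345={{t2,t6},{t1,t2,t6}}
  U12345={{t1,t2,t6}}
components per intersection:
  U1: {{t1},{t4},{t5},{t1,t2},{t1,t3},{t1,t4},{t1,t5},{t1,t6},{t2,t4},{t2,t5},{t3,t5},{t4,t5},{t4,t6},{t5,t6},{t1,t2,t6},{t1,t4,t5},{t2,t4,t5},{t4,t5,t6}}
  U2: {{t2},{t1,t2},{t2,t4},{t2,t5},{t2,t6},{t1,t2,t6},{t2,t4,t5}}
  U3: {{t3},{t1,t3},{t3,t5}} {{t4},{t6},{t1,t4},{t1,t6},{t2,t4},{t2,t6},{t4,t5},{t4,t6},{t5,t6},{t1,t2,t6},{t1,t4,t5},{t2,t4,t5},{t4,t5,t6}}
  U4: {{t1},{t3},{t6},{t1,t2},{t1,t3},{t1,t4},{t1,t5},{t1,t6},{t2,t6},{t3,t5},{t4,t6},{t5,t6},{t1,t2,t6},{t1,t4,t5},{t4,t5,t6}}
  U5: {{t1},{t2},{t6},{t1,t2},{t1,t3},{t1,t4},{t1,t5},{t1,t6},{t2,t4},{t2,t5},{t2,t6},{t4,t6},{t5,t6},{t1,t2,t6},{t1,t4,t5},{t2,t4,t5},{t4,t5,t6}}
  U12: {{t1,t2},{t1,t2,t6}} {{t2,t4},{t2,t5},{t2,t4,t5}}
  U13: {{t4},{t1,t4},{t2,t4},{t4,t5},{t4,t6},{t5,t6},{t1,t4,t5},{t2,t4,t5},{t4,t5,t6}} {{t1,t3}} {{t1,t6},{t1,t2,t6}} {{t3,t5}}
  U14: {{t1},{t1,t2},{t1,t3},{t1,t4},{t1,t5},{t1,t6},{t1,t2,t6},{t1,t4,t5}} {{t3,t5}} {{t4,t6},{t5,t6},{t4,t5,t6}}
  U15: {{t1},{t1,t2},{t1,t3},{t1,t4},{t1,t5},{t1,t6},{t1,t2,t6},{t1,t4,t5}} {{t2,t4},{t2,t5},{t2,t4,t5}} {{t4,t6},{t5,t6},{t4,t5,t6}}
  U23: {{t2,t4},{t2,t4,t5}} {{t2,t6},{t1,t2,t6}}
  U24: {{t1,t2},{t2,t6},{t1,t2,t6}}
  U25: {{t2},{t1,t2},{t2,t4},{t2,t5},{t2,t6},{t1,t2,t6},{t2,t4,t5}}
  U34: {{t3},{t1,t3},{t3,t5}} {{t6},{t1,t6},{t2,t6},{t4,t6},{t5,t6},{t1,t2,t6},{t4,t5,t6}} {{t1,t4},{t1,t4,t5}}
  U35: {{t6},{t1,t6},{t2,t6},{t4,t6},{t5,t6},{t1,t2,t6},{t4,t5,t6}} {{t1,t3}} {{t1,t4},{t1,t4,t5}} {{t2,t4},{t2,t4,t5}}
  U45: {{t1},{t6},{t1,t2},{t1,t3},{t1,t4},{t1,t5},{t1,t6},{t2,t6},{t4,t6},{t5,t6},{t1,t2,t6},{t1,t4,t5},{t4,t5,t6}}
  U123: {{t2,t4},{t2,t4,t5}} {{t1,t2,t6}}
  U124: {{t1,t2},{t1,t2,t6}}
  U125: {{t1,t2},{t1,t2,t6}} {{t2,t4},{t2,t5},{t2,t4,t5}}
  U134: {{t1,t3}} {{t1,t4},{t1,t4,t5}} {{t1,t6},{t1,t2,t6}} {{t3,t5}} {{t4,t6},{t5,t6},{t4,t5,t6}}
  U135: {{t1,t3}} {{t1,t4},{t1,t4,t5}} {{t1,t6},{t1,t2,t6}} {{t2,t4},{t2,t4,t5}} {{t4,t6},{t5,t6},{t4,t5,t6}}
  U145: {{t1},{t1,t2},{t1,t3},{t1,t4},{t1,t5},{t1,t6},{t1,t2,t6},{t1,t4,t5}} {{t4,t6},{t5,t6},{t4,t5,t6}}
  U234: {{t2,t6},{t1,t2,t6}}
  U235: {{t2,t4},{t2,t4,t5}} {{t2,t6},{t1,t2,t6}}
  U245: {{t1,t2},{t2,t6},{t1,t2,t6}}
  U345: {{t6},{t1,t6},{t2,t6},{t4,t6},{t5,t6},{t1,t2,t6},{t4,t5,t6}} {{t1,t3}} {{t1,t4},{t1,t4,t5}}
  U1234: {{t1,t2,t6}}
  U1235: {{t2,t4},{t2,t4,t5}} {{t1,t2,t6}}
  U1245: {{t1,t2},{t1,t2,t6}}
  U1345: {{t1,t3}} {{t1,t4},{t1,t4,t5}} {{t1,t6},{t1,t2,t6}} {{t4,t6},{t5,t6},{t4,t5,t6}}
  U2345: {{t2,t6},{t1,t2,t6}}
  U12345: {{t1,t2,t6}}
C dims 6,24,24,9; δ0: rk 5, SNF 1^5; δ1: rk 16, SNF 1^16; δ2: rk 8, SNF 1^8
degree 0: 6−5−0 = 1 → Ȟ^0 ≅ Z
degree 1: 24−16−5 = 3 → Ȟ^1 ≅ Z^3
degree 2: 24−8−16 = 0 → Ȟ^2 ≅ 0

Ȟ^0 = Z; Ȟ^1 = Z^3; Ȟ^2 = 0


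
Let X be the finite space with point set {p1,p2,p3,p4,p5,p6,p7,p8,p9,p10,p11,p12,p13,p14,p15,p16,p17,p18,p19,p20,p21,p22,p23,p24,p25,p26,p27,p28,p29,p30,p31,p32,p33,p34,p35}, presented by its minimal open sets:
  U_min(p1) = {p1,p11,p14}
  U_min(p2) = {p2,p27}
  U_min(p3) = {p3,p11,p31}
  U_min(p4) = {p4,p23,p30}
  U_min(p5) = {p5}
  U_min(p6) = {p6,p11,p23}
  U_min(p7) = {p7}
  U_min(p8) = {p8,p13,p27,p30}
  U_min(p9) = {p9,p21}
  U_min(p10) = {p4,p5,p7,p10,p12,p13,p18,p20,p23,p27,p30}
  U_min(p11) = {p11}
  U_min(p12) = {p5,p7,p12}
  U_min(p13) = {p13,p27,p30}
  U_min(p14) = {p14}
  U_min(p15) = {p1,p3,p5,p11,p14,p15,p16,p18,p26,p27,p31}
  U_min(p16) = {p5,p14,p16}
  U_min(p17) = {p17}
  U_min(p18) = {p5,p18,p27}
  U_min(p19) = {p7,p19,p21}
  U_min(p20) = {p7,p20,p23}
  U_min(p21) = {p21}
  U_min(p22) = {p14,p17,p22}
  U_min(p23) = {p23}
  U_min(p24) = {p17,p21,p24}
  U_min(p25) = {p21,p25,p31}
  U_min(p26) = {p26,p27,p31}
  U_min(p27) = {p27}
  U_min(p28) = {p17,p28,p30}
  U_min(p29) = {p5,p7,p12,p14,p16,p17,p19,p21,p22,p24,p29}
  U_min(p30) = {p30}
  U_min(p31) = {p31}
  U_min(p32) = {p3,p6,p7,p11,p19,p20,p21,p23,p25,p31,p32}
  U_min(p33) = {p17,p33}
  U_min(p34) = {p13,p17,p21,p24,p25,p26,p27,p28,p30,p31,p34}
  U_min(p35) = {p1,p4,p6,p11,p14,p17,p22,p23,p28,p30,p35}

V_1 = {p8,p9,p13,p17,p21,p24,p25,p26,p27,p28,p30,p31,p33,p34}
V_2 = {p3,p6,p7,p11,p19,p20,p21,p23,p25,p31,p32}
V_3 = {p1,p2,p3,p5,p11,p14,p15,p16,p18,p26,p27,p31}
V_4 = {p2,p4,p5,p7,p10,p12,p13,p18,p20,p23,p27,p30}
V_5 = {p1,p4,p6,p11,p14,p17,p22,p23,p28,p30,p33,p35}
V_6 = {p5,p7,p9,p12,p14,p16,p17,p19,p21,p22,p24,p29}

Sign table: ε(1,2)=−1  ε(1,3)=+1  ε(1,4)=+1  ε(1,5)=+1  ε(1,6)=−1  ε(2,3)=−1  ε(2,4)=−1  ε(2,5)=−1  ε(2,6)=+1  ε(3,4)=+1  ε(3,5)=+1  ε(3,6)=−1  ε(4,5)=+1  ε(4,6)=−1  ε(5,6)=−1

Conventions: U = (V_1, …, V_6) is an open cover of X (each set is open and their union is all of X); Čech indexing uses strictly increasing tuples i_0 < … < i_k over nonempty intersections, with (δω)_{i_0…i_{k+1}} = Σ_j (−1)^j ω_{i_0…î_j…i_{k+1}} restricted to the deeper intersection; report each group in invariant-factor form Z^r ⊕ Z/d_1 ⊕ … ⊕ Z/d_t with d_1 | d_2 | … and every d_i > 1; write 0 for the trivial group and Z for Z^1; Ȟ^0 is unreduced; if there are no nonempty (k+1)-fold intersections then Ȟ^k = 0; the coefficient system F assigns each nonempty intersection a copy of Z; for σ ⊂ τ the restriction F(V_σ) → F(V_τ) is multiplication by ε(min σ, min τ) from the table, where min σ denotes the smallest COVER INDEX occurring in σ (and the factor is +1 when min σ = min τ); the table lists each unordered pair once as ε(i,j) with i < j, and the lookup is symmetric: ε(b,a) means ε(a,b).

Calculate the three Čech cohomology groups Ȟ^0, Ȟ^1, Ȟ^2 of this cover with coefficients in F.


Ȟ^0 ≅ Z; Ȟ^1 ≅ 0; Ȟ^2 ≅ Z/2

nonempty intersections:
  V12={p21,p25,p31} V13={p26,p27,p31} V14={p13,p27,p30} V15={p17,p28,p30,p33} V16={p9,p17,p21,p24} V23={p3,p11,p31} V24={p7,p20,p23} V25={p6,p11,p23} V26={p7,p19,p21} V34={p2,p5,p18,p27} V35={p1,p11,p14} V36={p5,p14,p16} V45={p4,p23,p30} V46={p5,p7,p12} V56={p14,p17,p22}
  V123={p31} V126={p21} V134={p27} V145={p30} V156={p17} V235={p11} V245={p23} V246={p7} V346={p5} V356={p14}
C dims 6,15,10; δ0: rk 5, SNF 1^5; δ1: rk 10, SNF 1^9·2
Ȟ^0: (6−5)−0=1 ⇒ Z
Ȟ^1: (15−10)−5=0 ⇒ 0
Ȟ^2: (10−0)−10=0 plus torsion [2] ⇒ Z/2


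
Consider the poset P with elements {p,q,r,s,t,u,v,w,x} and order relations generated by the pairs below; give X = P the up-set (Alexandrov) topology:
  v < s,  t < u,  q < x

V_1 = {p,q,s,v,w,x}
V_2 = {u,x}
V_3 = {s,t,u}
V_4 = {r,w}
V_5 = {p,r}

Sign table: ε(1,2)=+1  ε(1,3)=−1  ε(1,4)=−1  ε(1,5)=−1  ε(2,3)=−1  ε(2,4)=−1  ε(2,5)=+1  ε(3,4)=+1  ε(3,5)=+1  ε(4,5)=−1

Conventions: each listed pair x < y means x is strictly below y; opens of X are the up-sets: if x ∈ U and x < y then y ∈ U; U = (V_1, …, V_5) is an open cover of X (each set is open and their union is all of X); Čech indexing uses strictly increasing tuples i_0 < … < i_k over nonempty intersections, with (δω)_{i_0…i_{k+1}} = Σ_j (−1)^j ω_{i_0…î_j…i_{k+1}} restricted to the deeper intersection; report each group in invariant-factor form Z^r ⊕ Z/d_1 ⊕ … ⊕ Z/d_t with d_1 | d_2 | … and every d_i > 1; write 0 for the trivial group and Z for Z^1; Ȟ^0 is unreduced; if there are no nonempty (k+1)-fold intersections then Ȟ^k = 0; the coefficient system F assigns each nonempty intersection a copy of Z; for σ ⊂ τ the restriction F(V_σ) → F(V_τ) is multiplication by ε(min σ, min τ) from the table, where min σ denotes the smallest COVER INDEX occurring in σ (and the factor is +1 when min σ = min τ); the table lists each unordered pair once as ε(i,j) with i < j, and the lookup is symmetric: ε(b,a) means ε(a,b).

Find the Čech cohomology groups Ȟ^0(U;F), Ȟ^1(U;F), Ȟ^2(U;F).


nerve simplices:
  V12={x} V13={s} V14={w} V15={p} V23={u} V45={r}
C dims 5,6; δ0: rk 5, SNF 1^4·2
degree 0: 5−5−0 = 0 → Ȟ^0 ≅ 0
degree 1: 6−0−5 = 1 plus torsion [2] → Ȟ^1 ≅ Z ⊕ Z/2
degree 2: 0−0−0 = 0 → Ȟ^2 ≅ 0

Ȟ^0 ≅ 0,  Ȟ^1 ≅ Z ⊕ Z/2,  Ȟ^2 ≅ 0


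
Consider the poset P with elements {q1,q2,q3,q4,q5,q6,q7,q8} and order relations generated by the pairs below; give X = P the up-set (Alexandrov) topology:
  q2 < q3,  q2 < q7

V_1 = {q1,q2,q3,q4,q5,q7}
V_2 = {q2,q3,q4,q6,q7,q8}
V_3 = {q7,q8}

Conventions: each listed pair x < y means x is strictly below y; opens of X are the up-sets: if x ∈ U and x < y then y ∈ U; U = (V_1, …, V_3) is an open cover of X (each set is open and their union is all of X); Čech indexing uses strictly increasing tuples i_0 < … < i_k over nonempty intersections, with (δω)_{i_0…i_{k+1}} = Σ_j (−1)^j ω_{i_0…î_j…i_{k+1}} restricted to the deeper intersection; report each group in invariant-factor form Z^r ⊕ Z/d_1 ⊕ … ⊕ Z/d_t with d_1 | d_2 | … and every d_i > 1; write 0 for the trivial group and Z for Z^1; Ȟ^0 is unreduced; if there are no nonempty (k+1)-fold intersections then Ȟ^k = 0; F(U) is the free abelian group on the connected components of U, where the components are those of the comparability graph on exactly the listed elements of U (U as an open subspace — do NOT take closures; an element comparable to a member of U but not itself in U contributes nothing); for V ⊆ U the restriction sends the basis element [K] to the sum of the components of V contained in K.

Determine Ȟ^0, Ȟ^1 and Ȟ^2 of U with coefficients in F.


nonempty overlaps:
  V12={q2,q3,q4,q7} V13={q7} V23={q7,q8}
  V123={q7}
components per intersection:
  V1: {q1} {q2,q3,q7} {q4} {q5}
  V2: {q2,q3,q7} {q4} {q6} {q8}
  V3: {q7} {q8}
  V12: {q2,q3,q7} {q4}
  V13: {q7}
  V23: {q7} {q8}
  V123: {q7}
C dims 10,5,1; δ0: rk 4, SNF 1^4; δ1: rk 1, SNF 1^1
degree 0: 10−4−0 = 6 → Ȟ^0 ≅ Z^6
degree 1: 5−1−4 = 0 → Ȟ^1 ≅ 0
degree 2: 1−0−1 = 0 → Ȟ^2 ≅ 0

Ȟ^0 ≅ Z^6, Ȟ^1 ≅ 0, Ȟ^2 ≅ 0


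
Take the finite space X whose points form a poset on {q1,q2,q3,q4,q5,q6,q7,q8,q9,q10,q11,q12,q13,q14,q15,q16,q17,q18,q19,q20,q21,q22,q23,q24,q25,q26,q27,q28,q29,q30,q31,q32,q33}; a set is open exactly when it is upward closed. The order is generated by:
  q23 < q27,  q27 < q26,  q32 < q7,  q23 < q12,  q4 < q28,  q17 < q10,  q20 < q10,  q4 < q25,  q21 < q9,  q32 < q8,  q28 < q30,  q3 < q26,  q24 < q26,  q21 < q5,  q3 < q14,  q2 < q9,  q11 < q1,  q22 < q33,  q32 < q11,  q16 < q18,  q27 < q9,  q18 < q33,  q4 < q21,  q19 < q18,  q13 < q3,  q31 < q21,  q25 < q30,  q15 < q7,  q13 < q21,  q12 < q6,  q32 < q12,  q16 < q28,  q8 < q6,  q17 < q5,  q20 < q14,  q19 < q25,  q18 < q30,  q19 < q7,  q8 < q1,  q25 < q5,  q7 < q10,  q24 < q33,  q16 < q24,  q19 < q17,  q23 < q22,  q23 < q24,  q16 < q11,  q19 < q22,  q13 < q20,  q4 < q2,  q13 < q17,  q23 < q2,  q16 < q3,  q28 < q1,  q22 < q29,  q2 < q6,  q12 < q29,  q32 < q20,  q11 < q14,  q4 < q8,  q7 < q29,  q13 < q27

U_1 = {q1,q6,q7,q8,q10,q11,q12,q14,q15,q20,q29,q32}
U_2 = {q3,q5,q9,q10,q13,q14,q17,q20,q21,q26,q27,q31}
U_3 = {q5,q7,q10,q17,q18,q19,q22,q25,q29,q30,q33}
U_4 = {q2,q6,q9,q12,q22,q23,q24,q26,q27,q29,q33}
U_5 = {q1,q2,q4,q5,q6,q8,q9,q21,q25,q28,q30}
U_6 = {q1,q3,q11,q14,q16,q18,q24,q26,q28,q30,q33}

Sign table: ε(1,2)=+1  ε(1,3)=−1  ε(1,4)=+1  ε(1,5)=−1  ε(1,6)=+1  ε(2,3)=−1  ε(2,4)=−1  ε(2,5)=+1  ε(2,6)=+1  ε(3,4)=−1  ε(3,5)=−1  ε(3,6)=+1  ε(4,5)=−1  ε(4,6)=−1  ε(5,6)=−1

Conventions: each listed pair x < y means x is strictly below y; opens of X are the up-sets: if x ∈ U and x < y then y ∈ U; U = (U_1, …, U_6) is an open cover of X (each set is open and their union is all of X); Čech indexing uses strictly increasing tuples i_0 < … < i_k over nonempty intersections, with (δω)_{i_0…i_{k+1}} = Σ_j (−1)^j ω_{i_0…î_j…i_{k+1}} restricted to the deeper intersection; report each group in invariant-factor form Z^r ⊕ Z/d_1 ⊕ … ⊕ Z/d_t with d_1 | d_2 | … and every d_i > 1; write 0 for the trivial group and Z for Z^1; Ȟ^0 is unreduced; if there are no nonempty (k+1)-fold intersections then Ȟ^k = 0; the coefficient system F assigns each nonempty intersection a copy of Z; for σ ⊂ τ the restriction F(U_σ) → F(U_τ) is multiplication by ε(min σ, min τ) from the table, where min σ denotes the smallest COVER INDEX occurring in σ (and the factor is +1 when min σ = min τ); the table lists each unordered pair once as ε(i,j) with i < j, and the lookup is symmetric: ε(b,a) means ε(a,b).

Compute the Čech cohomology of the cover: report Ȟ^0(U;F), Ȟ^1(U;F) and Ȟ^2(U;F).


Ȟ^0(U;F) ≅ 0, Ȟ^1(U;F) ≅ Z/2 and Ȟ^2(U;F) ≅ Z

nerve simplices:
  U12={q10,q14,q20} U13={q7,q10,q29} U14={q6,q12,q29} U15={q1,q6,q8} U16={q1,q11,q14} U23={q5,q10,q17} U24={q9,q26,q27} U25={q5,q9,q21} U26={q3,q14,q26} U34={q22,q29,q33} U35={q5,q25,q30} U36={q18,q30,q33} U45={q2,q6,q9} U46={q24,q26,q33} U56={q1,q28,q30}
  U123={q10} U126={q14} U134={q29} U145={q6} U156={q1} U235={q5} U245={q9} U246={q26} U346={q33} U356={q30}
C dims 6,15,10; δ0: rk 6, SNF 1^5·2; δ1: rk 9, SNF 1^9
degree 0: 6−6−0 = 0 → Ȟ^0 ≅ 0
degree 1: 15−9−6 = 0 plus torsion [2] → Ȟ^1 ≅ Z/2
degree 2: 10−0−9 = 1 → Ȟ^2 ≅ Z


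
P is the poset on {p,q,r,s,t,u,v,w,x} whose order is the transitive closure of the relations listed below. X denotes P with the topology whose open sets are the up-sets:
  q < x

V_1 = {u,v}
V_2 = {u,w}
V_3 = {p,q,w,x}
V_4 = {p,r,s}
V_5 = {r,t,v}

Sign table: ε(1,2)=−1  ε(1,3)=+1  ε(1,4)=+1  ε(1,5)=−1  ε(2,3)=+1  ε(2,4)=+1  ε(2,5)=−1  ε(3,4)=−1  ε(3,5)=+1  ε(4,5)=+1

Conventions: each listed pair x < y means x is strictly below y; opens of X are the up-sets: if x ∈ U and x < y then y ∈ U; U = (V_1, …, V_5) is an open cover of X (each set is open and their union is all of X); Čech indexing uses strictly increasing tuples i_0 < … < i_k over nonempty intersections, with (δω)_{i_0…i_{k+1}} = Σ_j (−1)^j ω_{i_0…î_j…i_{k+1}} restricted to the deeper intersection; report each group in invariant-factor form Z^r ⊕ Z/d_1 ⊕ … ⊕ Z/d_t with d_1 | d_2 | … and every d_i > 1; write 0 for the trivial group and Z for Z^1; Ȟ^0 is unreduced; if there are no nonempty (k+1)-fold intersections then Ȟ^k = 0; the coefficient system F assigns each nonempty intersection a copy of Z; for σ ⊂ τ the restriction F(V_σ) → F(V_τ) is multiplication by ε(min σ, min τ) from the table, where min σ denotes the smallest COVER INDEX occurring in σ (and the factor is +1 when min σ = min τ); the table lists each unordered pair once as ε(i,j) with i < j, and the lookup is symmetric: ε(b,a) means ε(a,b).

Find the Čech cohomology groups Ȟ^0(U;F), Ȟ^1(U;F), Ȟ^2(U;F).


intersection data:
  V12={u} V15={v} V23={w} V34={p} V45={r}
C dims 5,5; δ0: rk 5, SNF 1^4·2
Ȟ^0 = (5 − 5) − 0 = 0, so Ȟ^0 ≅ 0
Ȟ^1 = (5 − 0) − 5 = 0 plus torsion [2], so Ȟ^1 ≅ Z/2
Ȟ^2 = (0 − 0) − 0 = 0, so Ȟ^2 ≅ 0

Ȟ^0 = 0, Ȟ^1 = Z/2 and Ȟ^2 = 0


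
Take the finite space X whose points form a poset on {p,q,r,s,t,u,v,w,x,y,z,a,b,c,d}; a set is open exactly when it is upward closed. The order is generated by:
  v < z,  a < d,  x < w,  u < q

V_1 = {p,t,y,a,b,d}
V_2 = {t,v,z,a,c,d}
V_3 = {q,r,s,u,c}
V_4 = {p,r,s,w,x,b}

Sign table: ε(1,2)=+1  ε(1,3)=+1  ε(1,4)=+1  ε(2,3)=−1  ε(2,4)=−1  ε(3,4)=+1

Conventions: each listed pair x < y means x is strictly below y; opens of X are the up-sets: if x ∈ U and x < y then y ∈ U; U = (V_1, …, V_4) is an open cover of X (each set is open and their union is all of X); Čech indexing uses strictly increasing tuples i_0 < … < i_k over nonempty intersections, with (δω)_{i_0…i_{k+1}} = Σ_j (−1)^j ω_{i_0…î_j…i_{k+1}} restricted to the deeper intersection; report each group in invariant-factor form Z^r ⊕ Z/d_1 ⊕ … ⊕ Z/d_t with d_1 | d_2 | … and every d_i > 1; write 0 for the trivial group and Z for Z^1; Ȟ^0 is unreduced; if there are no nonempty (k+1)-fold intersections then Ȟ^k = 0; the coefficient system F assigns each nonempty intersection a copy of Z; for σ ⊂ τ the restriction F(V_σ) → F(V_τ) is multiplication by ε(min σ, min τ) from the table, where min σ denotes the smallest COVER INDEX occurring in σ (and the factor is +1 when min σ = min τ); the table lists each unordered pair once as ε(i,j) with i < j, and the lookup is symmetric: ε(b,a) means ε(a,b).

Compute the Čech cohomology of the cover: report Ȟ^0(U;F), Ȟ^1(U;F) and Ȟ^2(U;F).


Ȟ^0 = 0,  Ȟ^1 = Z/2,  Ȟ^2 = 0

cover nerve:
  V12={t,a,d} V14={p,b} V23={c} V34={r,s}
C dims 4,4; δ0: rk 4, SNF 1^3·2
Ȟ^0: (4−4)−0=0 ⇒ 0
Ȟ^1: (4−0)−4=0 plus torsion [2] ⇒ Z/2
Ȟ^2: (0−0)−0=0 ⇒ 0


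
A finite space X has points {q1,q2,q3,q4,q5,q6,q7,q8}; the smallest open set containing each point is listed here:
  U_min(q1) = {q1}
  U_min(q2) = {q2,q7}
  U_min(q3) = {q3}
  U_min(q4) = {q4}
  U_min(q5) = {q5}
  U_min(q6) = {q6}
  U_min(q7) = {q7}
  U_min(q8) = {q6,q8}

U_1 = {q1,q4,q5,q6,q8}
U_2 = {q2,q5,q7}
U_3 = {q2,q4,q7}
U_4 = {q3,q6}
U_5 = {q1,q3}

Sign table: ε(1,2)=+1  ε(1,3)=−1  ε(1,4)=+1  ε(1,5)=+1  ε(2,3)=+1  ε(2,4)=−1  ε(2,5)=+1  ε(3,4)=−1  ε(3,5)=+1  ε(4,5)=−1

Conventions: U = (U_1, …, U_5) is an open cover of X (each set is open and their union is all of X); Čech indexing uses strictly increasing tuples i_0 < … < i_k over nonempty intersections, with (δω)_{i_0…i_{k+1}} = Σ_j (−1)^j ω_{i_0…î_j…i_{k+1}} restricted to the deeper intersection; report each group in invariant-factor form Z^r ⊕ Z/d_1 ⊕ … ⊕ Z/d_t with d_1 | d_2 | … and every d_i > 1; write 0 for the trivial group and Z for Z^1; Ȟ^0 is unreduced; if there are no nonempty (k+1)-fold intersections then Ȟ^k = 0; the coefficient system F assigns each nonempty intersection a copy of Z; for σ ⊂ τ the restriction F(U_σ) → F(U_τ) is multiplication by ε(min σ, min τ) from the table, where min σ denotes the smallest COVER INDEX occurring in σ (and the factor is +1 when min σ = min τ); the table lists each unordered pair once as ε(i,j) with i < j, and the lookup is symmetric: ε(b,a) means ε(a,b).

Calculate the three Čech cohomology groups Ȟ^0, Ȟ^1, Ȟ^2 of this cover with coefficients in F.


Ȟ^0(U;F) ≅ 0, Ȟ^1(U;F) ≅ Z ⊕ Z/2, Ȟ^2(U;F) ≅ 0

nonempty intersections:
  U12={q5} U13={q4} U14={q6} U15={q1} U23={q2,q7} U45={q3}
C dims 5,6; δ0: rk 5, SNF 1^4·2
Ȟ^0: (5−5)−0=0 ⇒ 0
Ȟ^1: (6−0)−5=1 plus torsion [2] ⇒ Z ⊕ Z/2
Ȟ^2: (0−0)−0=0 ⇒ 0


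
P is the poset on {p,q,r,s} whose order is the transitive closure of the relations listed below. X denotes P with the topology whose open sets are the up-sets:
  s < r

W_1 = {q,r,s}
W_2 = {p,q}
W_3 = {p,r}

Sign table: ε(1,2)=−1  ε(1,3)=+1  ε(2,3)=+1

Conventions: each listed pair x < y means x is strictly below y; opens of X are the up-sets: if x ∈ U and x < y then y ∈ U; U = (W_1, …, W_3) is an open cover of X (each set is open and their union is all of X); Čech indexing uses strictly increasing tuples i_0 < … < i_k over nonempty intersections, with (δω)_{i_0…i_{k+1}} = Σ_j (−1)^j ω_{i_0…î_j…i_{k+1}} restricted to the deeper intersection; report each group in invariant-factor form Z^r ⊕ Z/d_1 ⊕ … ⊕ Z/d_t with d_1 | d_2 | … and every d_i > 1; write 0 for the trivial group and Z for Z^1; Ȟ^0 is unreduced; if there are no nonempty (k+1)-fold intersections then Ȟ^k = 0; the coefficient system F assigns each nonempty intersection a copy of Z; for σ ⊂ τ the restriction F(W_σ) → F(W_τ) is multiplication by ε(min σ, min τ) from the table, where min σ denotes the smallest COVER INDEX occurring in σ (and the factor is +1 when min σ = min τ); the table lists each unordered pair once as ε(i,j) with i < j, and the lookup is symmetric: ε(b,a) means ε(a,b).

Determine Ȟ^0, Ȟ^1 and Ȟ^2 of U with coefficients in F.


nonempty overlaps:
  W12={q} W13={r} W23={p}
C dims 3,3; δ0: rk 3, SNF 1^2·2
degree 0: 3−3−0 = 0 → Ȟ^0 ≅ 0
degree 1: 3−0−3 = 0 plus torsion [2] → Ȟ^1 ≅ Z/2
degree 2: 0−0−0 = 0 → Ȟ^2 ≅ 0

Ȟ^0(U;F) ≅ 0; Ȟ^1(U;F) ≅ Z/2; Ȟ^2(U;F) ≅ 0


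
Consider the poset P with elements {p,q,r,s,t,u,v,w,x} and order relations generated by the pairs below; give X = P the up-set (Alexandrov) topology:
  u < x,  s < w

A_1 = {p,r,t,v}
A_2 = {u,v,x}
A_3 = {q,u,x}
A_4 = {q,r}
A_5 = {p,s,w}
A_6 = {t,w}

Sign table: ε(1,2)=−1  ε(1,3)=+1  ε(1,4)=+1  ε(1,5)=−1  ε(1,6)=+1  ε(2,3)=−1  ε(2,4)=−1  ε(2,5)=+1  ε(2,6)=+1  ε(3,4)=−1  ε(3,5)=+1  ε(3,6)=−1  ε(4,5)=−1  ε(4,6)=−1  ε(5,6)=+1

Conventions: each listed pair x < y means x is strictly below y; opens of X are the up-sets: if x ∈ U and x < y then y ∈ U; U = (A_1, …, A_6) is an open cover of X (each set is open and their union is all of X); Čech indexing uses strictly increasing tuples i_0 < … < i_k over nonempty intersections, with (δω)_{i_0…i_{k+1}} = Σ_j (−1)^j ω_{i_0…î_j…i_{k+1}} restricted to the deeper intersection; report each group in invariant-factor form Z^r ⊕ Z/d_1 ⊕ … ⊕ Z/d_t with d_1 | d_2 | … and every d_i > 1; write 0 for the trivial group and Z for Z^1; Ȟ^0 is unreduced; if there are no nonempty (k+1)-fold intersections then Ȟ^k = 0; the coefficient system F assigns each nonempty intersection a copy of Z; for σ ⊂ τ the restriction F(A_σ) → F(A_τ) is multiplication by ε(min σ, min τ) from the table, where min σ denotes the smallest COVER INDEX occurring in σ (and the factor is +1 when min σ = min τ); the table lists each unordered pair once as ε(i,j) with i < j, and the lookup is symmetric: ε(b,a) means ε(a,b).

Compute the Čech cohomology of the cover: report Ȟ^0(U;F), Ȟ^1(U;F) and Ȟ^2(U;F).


Ȟ^0(U;F) ≅ 0,  Ȟ^1(U;F) ≅ Z ⊕ Z/2,  Ȟ^2(U;F) ≅ 0

cover nerve:
  A12={v} A14={r} A15={p} A16={t} A23={u,x} A34={q} A56={w}
C dims 6,7; δ0: rk 6, SNF 1^5·2
Ȟ^0: (6−6)−0=0 ⇒ 0
Ȟ^1: (7−0)−6=1 plus torsion [2] ⇒ Z ⊕ Z/2
Ȟ^2: (0−0)−0=0 ⇒ 0


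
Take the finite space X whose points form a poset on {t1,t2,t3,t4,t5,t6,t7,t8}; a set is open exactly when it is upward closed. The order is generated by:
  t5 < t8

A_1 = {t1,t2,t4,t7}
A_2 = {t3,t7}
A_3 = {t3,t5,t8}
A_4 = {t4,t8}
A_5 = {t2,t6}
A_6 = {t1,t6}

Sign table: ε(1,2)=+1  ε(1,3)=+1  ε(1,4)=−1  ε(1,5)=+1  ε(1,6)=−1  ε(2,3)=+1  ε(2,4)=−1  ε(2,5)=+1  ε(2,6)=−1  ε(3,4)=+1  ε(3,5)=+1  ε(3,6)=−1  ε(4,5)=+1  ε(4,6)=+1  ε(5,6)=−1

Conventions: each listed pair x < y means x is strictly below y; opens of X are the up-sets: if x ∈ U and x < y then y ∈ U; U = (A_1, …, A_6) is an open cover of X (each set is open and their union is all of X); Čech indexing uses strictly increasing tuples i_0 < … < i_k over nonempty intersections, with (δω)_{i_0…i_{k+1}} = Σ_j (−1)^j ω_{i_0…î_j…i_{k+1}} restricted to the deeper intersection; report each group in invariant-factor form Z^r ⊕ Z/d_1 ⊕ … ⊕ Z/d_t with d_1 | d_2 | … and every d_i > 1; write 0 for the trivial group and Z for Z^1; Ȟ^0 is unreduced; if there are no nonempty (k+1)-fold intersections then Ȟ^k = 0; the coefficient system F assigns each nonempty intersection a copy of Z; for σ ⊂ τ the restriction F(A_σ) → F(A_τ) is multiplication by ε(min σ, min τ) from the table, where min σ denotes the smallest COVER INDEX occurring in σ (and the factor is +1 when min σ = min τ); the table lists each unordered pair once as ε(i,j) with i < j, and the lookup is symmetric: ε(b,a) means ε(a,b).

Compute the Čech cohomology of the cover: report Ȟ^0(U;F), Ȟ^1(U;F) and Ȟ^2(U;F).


Ȟ^0 ≅ 0,  Ȟ^1 ≅ Z ⊕ Z/2,  Ȟ^2 ≅ 0

cover nerve:
  A12={t7} A14={t4} A15={t2} A16={t1} A23={t3} A34={t8} A56={t6}
C dims 6,7; δ0: rk 6, SNF 1^5·2
Ȟ^0: (6−6)−0=0 ⇒ 0
Ȟ^1: (7−0)−6=1 plus torsion [2] ⇒ Z ⊕ Z/2
Ȟ^2: (0−0)−0=0 ⇒ 0


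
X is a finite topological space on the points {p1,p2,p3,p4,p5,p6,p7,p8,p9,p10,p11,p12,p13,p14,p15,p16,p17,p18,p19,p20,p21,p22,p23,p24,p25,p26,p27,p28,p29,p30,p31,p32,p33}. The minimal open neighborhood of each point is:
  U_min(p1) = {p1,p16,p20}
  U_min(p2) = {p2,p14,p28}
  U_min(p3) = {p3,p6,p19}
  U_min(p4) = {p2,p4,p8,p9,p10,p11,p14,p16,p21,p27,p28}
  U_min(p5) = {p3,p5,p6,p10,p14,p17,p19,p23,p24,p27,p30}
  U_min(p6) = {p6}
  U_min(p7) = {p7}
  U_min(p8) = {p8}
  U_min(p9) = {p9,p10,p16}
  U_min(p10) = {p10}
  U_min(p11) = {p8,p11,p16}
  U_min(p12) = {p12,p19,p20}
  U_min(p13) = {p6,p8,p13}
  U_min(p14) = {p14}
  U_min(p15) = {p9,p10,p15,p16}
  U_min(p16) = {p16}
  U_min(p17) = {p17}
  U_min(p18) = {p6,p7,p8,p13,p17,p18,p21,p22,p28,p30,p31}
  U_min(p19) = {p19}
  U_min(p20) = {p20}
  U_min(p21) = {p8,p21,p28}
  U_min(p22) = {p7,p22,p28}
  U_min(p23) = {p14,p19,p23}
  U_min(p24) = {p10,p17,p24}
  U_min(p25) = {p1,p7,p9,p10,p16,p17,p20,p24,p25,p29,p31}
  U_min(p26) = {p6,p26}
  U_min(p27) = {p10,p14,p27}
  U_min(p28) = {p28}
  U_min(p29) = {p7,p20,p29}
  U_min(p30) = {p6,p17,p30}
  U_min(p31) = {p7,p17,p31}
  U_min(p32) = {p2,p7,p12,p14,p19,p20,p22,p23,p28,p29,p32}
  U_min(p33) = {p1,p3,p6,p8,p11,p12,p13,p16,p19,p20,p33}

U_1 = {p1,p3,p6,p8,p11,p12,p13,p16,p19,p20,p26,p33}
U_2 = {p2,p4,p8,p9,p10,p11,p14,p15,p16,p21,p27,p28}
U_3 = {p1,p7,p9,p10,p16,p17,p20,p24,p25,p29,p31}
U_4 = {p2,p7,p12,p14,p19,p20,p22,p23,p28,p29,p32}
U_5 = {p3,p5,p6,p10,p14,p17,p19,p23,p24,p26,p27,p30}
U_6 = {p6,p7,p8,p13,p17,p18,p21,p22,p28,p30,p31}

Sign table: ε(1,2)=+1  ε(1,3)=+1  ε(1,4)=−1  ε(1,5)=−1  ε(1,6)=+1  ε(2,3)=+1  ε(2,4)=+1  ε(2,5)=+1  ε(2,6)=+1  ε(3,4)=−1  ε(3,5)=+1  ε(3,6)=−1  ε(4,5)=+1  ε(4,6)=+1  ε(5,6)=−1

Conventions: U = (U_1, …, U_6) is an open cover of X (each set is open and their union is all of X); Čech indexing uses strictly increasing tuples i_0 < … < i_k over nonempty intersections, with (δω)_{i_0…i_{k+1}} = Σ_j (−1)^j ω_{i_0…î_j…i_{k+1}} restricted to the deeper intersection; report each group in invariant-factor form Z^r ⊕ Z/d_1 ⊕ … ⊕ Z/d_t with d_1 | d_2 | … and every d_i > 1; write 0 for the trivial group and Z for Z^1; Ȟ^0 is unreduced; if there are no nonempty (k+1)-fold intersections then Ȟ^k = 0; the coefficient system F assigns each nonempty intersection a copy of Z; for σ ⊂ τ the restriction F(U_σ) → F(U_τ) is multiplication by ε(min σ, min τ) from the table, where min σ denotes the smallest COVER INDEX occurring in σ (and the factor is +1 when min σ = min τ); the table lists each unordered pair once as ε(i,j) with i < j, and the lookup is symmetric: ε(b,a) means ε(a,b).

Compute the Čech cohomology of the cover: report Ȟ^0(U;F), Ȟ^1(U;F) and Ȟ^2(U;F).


Ȟ^0 ≅ 0, Ȟ^1 ≅ Z/2 and Ȟ^2 ≅ Z

cover nerve:
  U12={p8,p11,p16} U13={p1,p16,p20} U14={p12,p19,p20} U15={p3,p6,p19,p26} U16={p6,p8,p13} U23={p9,p10,p16} U24={p2,p14,p28} U25={p10,p14,p27} U26={p8,p21,p28} U34={p7,p20,p29} U35={p10,p17,p24} U36={p7,p17,p31} U45={p14,p19,p23} U46={p7,p22,p28} U56={p6,p17,p30}
  U123={p16} U126={p8} U134={p20} U145={p19} U156={p6} U235={p10} U245={p14} U246={p28} U346={p7} U356={p17}
C dims 6,15,10; δ0: rk 6, SNF 1^5·2; δ1: rk 9, SNF 1^9
Ȟ^0: (6−6)−0=0 ⇒ 0
Ȟ^1: (15−9)−6=0 plus torsion [2] ⇒ Z/2
Ȟ^2: (10−0)−9=1 ⇒ Z


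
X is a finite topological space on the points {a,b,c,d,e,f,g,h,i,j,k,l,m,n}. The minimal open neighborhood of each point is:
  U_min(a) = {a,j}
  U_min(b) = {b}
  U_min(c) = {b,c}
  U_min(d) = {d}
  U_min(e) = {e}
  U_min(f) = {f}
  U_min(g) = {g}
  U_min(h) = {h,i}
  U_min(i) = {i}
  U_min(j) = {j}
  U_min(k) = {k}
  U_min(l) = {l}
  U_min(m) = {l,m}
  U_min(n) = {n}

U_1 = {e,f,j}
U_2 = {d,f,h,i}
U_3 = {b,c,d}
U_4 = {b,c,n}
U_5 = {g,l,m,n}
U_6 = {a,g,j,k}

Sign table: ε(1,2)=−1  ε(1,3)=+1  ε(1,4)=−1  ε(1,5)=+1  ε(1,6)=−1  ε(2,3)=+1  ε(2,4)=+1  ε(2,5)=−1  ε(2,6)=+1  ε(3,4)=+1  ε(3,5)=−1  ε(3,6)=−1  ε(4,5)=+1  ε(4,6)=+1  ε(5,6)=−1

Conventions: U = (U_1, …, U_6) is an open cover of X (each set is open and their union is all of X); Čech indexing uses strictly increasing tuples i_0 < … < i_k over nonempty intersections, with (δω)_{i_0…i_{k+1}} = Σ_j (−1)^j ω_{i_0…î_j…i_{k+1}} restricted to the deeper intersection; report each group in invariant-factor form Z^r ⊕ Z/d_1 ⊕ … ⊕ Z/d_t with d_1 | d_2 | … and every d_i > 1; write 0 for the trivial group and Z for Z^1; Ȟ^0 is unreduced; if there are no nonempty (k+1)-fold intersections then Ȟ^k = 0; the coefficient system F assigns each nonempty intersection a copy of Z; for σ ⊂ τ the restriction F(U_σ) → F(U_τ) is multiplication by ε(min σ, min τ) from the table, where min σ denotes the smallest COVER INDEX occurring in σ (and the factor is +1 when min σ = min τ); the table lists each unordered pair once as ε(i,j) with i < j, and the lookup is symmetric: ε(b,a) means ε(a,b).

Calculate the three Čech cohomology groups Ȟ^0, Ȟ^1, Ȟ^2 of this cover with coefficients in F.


Ȟ^0 ≅ 0, Ȟ^1 ≅ Z/2 and Ȟ^2 ≅ 0

nerve simplices:
  U12={f} U16={j} U23={d} U34={b,c} U45={n} U56={g}
C dims 6,6; δ0: rk 6, SNF 1^5·2
degree 0: 6−6−0 = 0 → Ȟ^0 ≅ 0
degree 1: 6−0−6 = 0 plus torsion [2] → Ȟ^1 ≅ Z/2
degree 2: 0−0−0 = 0 → Ȟ^2 ≅ 0


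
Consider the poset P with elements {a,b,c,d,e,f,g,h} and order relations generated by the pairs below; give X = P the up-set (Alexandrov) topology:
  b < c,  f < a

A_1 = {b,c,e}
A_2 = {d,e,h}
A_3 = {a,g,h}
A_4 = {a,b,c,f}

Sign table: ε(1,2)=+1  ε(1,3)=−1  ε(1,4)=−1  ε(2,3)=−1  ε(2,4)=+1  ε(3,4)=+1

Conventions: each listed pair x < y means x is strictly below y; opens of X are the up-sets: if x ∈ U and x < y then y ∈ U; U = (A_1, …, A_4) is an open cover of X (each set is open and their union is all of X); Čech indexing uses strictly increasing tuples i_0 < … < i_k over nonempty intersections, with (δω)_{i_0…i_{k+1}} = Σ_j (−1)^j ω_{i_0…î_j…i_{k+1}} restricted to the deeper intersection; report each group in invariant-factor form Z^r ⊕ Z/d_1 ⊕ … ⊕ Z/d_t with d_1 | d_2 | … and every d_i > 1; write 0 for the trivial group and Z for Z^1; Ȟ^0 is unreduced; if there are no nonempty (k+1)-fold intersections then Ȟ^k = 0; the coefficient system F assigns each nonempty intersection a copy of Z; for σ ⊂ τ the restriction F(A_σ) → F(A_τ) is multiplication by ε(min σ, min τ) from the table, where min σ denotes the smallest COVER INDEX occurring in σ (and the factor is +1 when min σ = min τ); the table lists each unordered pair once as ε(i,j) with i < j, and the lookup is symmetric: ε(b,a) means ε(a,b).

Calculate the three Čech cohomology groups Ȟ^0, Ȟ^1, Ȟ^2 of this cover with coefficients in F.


Ȟ^0 = Z; Ȟ^1 = Z; Ȟ^2 = 0

cover nerve:
  A12={e} A14={b,c} A23={h} A34={a}
C dims 4,4; δ0: rk 3, SNF 1^3
Ȟ^0: (4−3)−0=1 ⇒ Z
Ȟ^1: (4−0)−3=1 ⇒ Z
Ȟ^2: (0−0)−0=0 ⇒ 0


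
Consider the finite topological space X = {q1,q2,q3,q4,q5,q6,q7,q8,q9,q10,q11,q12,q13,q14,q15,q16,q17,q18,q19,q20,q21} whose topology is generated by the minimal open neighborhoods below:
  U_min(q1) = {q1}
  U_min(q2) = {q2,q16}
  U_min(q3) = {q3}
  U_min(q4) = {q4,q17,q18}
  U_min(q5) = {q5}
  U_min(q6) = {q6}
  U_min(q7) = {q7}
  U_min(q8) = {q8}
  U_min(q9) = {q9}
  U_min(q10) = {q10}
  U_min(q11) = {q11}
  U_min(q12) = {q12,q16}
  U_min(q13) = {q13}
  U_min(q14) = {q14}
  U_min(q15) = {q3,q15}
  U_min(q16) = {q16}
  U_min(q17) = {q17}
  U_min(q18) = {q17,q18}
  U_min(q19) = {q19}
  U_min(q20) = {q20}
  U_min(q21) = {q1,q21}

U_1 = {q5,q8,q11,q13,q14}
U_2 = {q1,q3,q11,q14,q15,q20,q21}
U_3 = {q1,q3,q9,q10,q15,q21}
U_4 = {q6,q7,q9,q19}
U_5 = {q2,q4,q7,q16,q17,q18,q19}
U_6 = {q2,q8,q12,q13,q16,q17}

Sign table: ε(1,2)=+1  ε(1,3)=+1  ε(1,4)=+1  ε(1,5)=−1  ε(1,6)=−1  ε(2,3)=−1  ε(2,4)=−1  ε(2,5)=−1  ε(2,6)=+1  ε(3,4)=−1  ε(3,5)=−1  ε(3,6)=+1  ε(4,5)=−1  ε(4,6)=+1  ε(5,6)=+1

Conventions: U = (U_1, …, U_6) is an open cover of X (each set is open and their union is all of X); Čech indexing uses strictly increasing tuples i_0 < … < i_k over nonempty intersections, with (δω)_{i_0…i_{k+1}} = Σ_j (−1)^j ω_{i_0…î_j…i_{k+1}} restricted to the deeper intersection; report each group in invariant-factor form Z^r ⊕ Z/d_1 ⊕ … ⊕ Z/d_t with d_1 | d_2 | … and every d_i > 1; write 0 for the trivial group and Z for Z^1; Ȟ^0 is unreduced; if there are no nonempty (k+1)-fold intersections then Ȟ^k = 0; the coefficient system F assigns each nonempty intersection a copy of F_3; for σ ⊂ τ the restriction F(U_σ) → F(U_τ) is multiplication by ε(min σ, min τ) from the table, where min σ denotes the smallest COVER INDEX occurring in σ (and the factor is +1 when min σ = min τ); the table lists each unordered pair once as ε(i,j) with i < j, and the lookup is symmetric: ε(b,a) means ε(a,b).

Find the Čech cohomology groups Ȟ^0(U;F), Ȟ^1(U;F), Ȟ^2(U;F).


cover nerve:
  U12={q11,q14} U16={q8,q13} U23={q1,q3,q15,q21} U34={q9} U45={q7,q19} U56={q2,q16,q17}
C dims 6,6; δ0: rk_F3 5
Ȟ^0: (6−5)−0=1 ⇒ Z/3
Ȟ^1: (6−0)−5=1 ⇒ Z/3
Ȟ^2: (0−0)−0=0 ⇒ 0

Ȟ^0 = Z/3; Ȟ^1 = Z/3; Ȟ^2 = 0


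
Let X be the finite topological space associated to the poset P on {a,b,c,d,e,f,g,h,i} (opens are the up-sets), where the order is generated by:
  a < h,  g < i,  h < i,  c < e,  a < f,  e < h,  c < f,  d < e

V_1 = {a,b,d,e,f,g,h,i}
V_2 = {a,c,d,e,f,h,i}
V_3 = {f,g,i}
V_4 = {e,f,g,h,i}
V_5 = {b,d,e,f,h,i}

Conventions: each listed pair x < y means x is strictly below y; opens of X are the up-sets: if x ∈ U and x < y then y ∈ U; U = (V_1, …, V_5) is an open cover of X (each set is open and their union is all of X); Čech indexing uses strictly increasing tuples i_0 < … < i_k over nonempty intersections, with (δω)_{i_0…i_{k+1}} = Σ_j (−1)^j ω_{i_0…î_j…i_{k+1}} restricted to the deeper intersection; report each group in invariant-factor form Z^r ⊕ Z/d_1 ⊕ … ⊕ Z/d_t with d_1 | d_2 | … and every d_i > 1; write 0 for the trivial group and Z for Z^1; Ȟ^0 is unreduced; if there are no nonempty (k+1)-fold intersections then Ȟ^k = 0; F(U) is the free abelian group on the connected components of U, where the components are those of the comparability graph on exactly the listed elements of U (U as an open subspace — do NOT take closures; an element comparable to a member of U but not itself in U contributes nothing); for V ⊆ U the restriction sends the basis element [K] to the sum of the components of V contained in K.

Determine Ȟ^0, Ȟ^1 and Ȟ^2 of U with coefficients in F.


Ȟ^0 ≅ Z^2, Ȟ^1 ≅ 0, Ȟ^2 ≅ 0

cover nerve:
  V12={a,d,e,f,h,i} V13={f,g,i} V14={e,f,g,h,i} V15={b,d,e,f,h,i} V23={f,i} V24={e,f,h,i} V25={d,e,f,h,i} V34={f,g,i} V35={f,i} V45={e,f,h,i}
  V123={f,i} V124={e,f,h,i} V125={d,e,f,h,i} V134={f,g,i} V135={f,i} V145={e,f,h,i} V234={f,i} V235={f,i} V245={e,f,h,i} V345={f,i}
  V1234={f,i} V1235={f,i} V1245={e,f,h,i} V1345={f,i} V2345={f,i}
  V12345={f,i}
components per intersection:
  V1: {a,d,e,f,g,h,i} {b}
  V2: {a,c,d,e,f,h,i}
  V3: {f} {g,i}
  V4: {e,g,h,i} {f}
  V5: {b} {d,e,h,i} {f}
  V12: {a,d,e,f,h,i}
  V13: {f} {g,i}
  V14: {e,g,h,i} {f}
  V15: {b} {d,e,h,i} {f}
  V23: {f} {i}
  V24: {e,h,i} {f}
  V25: {d,e,h,i} {f}
  V34: {f} {g,i}
  V35: {f} {i}
  V45: {e,h,i} {f}
  V123: {f} {i}
  V124: {e,h,i} {f}
  V125: {d,e,h,i} {f}
  V134: {f} {g,i}
  V135: {f} {i}
  V145: {e,h,i} {f}
  V234: {f} {i}
  V235: {f} {i}
  V245: {e,h,i} {f}
  V345: {f} {i}
  V1234: {f} {i}
  V1235: {f} {i}
  V1245: {e,h,i} {f}
  V1345: {f} {i}
  V2345: {f} {i}
  V12345: {f} {i}
C dims 10,20,20,10; δ0: rk 8, SNF 1^8; δ1: rk 12, SNF 1^12; δ2: rk 8, SNF 1^8
Ȟ^0: (10−8)−0=2 ⇒ Z^2
Ȟ^1: (20−12)−8=0 ⇒ 0
Ȟ^2: (20−8)−12=0 ⇒ 0


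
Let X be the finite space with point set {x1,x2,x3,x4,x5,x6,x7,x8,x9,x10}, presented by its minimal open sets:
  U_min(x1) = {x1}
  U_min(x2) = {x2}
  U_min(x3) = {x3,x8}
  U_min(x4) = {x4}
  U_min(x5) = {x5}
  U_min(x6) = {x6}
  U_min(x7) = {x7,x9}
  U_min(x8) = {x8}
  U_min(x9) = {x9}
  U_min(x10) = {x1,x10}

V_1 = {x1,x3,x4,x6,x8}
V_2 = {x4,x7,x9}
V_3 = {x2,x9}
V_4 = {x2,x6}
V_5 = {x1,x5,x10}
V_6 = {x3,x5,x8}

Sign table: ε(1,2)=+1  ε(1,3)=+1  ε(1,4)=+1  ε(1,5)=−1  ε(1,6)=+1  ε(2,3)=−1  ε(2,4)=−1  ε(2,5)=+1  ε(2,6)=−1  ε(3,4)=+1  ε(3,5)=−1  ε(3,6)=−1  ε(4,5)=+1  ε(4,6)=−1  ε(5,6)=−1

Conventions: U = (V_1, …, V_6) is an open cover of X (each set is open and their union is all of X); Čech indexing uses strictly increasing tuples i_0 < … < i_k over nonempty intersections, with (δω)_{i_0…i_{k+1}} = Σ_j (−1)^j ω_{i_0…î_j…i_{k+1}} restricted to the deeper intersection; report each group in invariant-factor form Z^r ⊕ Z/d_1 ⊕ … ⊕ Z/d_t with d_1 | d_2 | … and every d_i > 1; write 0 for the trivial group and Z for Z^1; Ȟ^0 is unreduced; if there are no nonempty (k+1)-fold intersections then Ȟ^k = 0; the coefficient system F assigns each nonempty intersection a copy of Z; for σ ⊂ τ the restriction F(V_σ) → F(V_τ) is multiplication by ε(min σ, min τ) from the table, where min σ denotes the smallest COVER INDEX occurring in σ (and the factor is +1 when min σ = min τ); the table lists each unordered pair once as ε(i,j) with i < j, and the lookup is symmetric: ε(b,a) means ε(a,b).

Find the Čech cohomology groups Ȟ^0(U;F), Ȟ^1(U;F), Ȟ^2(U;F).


Ȟ^0(U;F) ≅ 0, Ȟ^1(U;F) ≅ Z ⊕ Z/2 and Ȟ^2(U;F) ≅ 0

nonempty overlaps:
  V12={x4} V14={x6} V15={x1} V16={x3,x8} V23={x9} V34={x2} V56={x5}
C dims 6,7; δ0: rk 6, SNF 1^5·2
degree 0: 6−6−0 = 0 → Ȟ^0 ≅ 0
degree 1: 7−0−6 = 1 plus torsion [2] → Ȟ^1 ≅ Z ⊕ Z/2
degree 2: 0−0−0 = 0 → Ȟ^2 ≅ 0
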